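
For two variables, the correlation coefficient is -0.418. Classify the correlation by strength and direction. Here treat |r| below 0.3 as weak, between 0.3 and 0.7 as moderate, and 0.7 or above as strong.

moderate negative

r = -0.418 < 0 so the relationship is negative.
|r| = 0.418, which falls in the moderate range.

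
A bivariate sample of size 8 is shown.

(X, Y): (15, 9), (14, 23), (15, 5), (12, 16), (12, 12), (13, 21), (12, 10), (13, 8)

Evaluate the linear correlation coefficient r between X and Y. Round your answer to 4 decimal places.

-0.2259

n = 8, ΣX = 106, ΣY = 104, ΣX² = 1416, ΣY² = 1640, ΣXY = 1365
nΣXY − ΣXΣY = 10920 − 11024 = -104
nΣX² − (ΣX)² = 11328 − 11236 = 92; nΣY² − (ΣY)² = 13120 − 10816 = 2304
r = -104 / √(92 × 2304) = -104 / 460.3998 ≈ -0.2259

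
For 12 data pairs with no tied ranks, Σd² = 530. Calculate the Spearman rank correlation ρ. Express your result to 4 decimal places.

-0.8531

ρ = 1 − 6Σd² / [n(n²−1)] = 1 − 6×530 / (12×143)
  = 1 − 3180/1716 = 1 − 1.85315 ≈ -0.8531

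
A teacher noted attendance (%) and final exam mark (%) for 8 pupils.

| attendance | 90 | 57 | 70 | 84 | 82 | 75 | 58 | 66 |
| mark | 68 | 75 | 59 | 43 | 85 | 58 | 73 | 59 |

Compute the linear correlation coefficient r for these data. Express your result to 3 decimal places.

n = 8, Σx = 582, Σy = 520, Σx² = 43374, Σy² = 34978, Σxy = 37585
nΣxy − ΣxΣy = 300680 − 302640 = -1960
nΣx² − (Σx)² = 346992 − 338724 = 8268; nΣy² − (Σy)² = 279824 − 270400 = 9424
r = -1960 / √(8268 × 9424) = -1960 / 8827.0965 ≈ -0.222

-0.222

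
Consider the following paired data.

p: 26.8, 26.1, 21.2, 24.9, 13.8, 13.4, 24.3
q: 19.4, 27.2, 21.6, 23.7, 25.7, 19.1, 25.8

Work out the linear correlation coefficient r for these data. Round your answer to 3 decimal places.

0.196

n = 7, Σp = 150.5, Σq = 162.5, Σp² = 3429.39, Σq² = 3835.39, Σpq = 3515.43
nΣpq − ΣpΣq = 24608.01 − 24456.25 = 151.76
nΣp² − (Σp)² = 24005.73 − 22650.25 = 1355.48; nΣq² − (Σq)² = 26847.73 − 26406.25 = 441.48
r = 151.76 / √(1355.48 × 441.48) = 151.76 / 773.5744 ≈ 0.196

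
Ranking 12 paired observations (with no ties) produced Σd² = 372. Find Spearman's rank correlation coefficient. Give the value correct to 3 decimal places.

ρ = 1 − 6Σd² / [n(n²−1)] = 1 − 6×372 / (12×143)
  = 1 − 2232/1716 = 1 − 1.3007 ≈ -0.301

-0.301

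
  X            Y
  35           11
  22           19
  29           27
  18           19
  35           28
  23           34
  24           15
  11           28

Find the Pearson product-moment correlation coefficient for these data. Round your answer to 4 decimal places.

-0.2207

n = 8, ΣX = 197, ΣY = 181, ΣX² = 5325, ΣY² = 4521, ΣXY = 4358
nΣXY − ΣXΣY = 34864 − 35657 = -793
nΣX² − (ΣX)² = 42600 − 38809 = 3791; nΣY² − (ΣY)² = 36168 − 32761 = 3407
r = -793 / √(3791 × 3407) = -793 / 3593.8749 ≈ -0.2207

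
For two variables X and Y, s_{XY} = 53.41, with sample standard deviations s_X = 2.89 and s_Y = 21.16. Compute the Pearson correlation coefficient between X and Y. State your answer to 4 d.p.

r = Cov(X,Y) / (s_X · s_Y) = 53.41 / (2.89 × 21.16)
  = 53.41 / 61.1524 ≈ 0.8734

0.8734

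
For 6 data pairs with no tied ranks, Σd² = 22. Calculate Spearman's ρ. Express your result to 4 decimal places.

ρ = 1 − 6Σd² / [n(n²−1)] = 1 − 6×22 / (6×35)
  = 1 − 132/210 = 1 − 0.62857 ≈ 0.3714

0.3714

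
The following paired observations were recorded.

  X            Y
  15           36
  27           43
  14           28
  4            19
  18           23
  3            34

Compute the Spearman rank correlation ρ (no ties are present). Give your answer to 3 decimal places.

0.429

Rank X: 4, 6, 3, 2, 5, 1
Rank Y: 5, 6, 3, 1, 2, 4
d = rank(X) − rank(Y): -1, 0, 0, 1, 3, -3; Σd² = 20
ρ = 1 − 6Σd² / [n(n²−1)] = 1 − 6×20 / (6×35) = 1 − 120/210 ≈ 0.429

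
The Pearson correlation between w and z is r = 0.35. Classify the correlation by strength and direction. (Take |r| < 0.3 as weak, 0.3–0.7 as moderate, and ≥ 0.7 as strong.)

r = 0.35 > 0 so the relationship is positive.
|r| = 0.35, which falls in the moderate range.

moderate positive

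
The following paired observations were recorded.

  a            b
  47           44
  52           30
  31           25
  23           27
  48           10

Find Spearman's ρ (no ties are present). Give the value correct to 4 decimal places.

Rank a: 3, 5, 2, 1, 4
Rank b: 5, 4, 2, 3, 1
d = rank(a) − rank(b): -2, 1, 0, -2, 3; Σd² = 18
ρ = 1 − 6Σd² / [n(n²−1)] = 1 − 6×18 / (5×24) = 1 − 108/120 ≈ 0.1000

0.1000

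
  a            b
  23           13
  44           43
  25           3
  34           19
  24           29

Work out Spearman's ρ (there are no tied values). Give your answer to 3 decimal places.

Rank a: 1, 5, 3, 4, 2
Rank b: 2, 5, 1, 3, 4
d = rank(a) − rank(b): -1, 0, 2, 1, -2; Σd² = 10
ρ = 1 − 6Σd² / [n(n²−1)] = 1 − 6×10 / (5×24) = 1 − 60/120 ≈ 0.500

0.500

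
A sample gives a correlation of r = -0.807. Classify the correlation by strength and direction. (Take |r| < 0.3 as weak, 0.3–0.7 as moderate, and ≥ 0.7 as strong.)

strong negative

r = -0.807 < 0 so the relationship is negative.
|r| = 0.807, which falls in the strong range.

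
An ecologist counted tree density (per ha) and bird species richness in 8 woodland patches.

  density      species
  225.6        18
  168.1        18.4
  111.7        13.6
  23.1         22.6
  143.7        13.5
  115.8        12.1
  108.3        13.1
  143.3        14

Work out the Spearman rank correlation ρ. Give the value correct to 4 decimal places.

0.1429

Rank density: 8, 7, 3, 1, 6, 4, 2, 5
Rank species: 6, 7, 4, 8, 3, 1, 2, 5
d = rank(density) − rank(species): 2, 0, -1, -7, 3, 3, 0, 0; Σd² = 72
ρ = 1 − 6Σd² / [n(n²−1)] = 1 − 6×72 / (8×63) = 1 − 432/504 ≈ 0.1429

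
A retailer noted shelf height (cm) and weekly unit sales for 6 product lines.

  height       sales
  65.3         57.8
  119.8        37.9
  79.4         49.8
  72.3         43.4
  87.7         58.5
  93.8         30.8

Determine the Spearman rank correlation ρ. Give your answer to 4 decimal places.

Rank height: 1, 6, 3, 2, 4, 5
Rank sales: 5, 2, 4, 3, 6, 1
d = rank(height) − rank(sales): -4, 4, -1, -1, -2, 4; Σd² = 54
ρ = 1 − 6Σd² / [n(n²−1)] = 1 − 6×54 / (6×35) = 1 − 324/210 ≈ -0.5429

-0.5429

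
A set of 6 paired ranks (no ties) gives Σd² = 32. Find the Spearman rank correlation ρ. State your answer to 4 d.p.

0.0857

ρ = 1 − 6Σd² / [n(n²−1)] = 1 − 6×32 / (6×35)
  = 1 − 192/210 = 1 − 0.91429 ≈ 0.0857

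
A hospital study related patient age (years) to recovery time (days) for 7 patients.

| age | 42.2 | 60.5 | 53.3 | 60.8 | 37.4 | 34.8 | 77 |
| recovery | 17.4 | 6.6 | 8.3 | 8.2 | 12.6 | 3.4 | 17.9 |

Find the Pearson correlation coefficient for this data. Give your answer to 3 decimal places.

0.304

n = 7, Σx = 366, Σy = 74.4, Σx² = 20517.42, Σy² = 973.18, Σxy = 4042.39
nΣxy − ΣxΣy = 28296.73 − 27230.4 = 1066.33
nΣx² − (Σx)² = 143621.94 − 133956 = 9665.94; nΣy² − (Σy)² = 6812.26 − 5535.36 = 1276.9
r = 1066.33 / √(9665.94 × 1276.9) = 1066.33 / 3513.1807 ≈ 0.304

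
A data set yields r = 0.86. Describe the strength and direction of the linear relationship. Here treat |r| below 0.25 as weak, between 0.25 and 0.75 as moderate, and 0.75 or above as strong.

r = 0.86 > 0 so the relationship is positive.
|r| = 0.86, which falls in the strong range.

strong positive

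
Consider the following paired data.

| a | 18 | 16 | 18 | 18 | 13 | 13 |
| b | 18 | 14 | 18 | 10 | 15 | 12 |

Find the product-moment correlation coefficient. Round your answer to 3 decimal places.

0.280

n = 6, Σa = 96, Σb = 87, Σa² = 1566, Σb² = 1313, Σab = 1403
nΣab − ΣaΣb = 8418 − 8352 = 66
nΣa² − (Σa)² = 9396 − 9216 = 180; nΣb² − (Σb)² = 7878 − 7569 = 309
r = 66 / √(180 × 309) = 66 / 235.8389 ≈ 0.280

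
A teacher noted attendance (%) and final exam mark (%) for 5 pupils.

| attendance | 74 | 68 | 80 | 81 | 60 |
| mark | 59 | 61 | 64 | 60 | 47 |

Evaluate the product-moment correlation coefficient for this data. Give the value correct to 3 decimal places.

n = 5, Σx = 363, Σy = 291, Σx² = 26661, Σy² = 17107, Σxy = 21314
nΣxy − ΣxΣy = 106570 − 105633 = 937
nΣx² − (Σx)² = 133305 − 131769 = 1536; nΣy² − (Σy)² = 85535 − 84681 = 854
r = 937 / √(1536 × 854) = 937 / 1145.3139 ≈ 0.818

0.818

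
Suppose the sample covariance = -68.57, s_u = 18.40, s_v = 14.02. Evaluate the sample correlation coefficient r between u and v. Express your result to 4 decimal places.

-0.2658

r = Cov(u,v) / (s_u · s_v) = -68.57 / (18.40 × 14.02)
  = -68.57 / 257.9680 ≈ -0.2658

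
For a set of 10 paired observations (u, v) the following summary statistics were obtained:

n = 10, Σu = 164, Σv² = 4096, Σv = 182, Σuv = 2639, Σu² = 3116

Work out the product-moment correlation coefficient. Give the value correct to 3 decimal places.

r = (nΣuv − ΣuΣv) / √[(nΣu² − (Σu)²)(nΣv² − (Σv)²)]
Numerator: 10×2639 − 164×182 = -3458
Denominator: √[(31160 − 26896)(40960 − 33124)] = √[4264 × 7836] = 5780.3723
r = -3458 / 5780.3723 ≈ -0.598

-0.598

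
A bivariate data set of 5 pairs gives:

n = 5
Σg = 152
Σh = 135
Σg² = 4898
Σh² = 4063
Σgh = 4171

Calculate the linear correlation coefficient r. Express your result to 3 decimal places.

r = (nΣgh − ΣgΣh) / √[(nΣg² − (Σg)²)(nΣh² − (Σh)²)]
Numerator: 5×4171 − 152×135 = 335
Denominator: √[(24490 − 23104)(20315 − 18225)] = √[1386 × 2090] = 1701.9812
r = 335 / 1701.9812 ≈ 0.197

0.197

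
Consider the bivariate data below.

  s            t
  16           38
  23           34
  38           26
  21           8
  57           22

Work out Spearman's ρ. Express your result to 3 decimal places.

-0.400

Rank s: 1, 3, 4, 2, 5
Rank t: 5, 4, 3, 1, 2
d = rank(s) − rank(t): -4, -1, 1, 1, 3; Σd² = 28
ρ = 1 − 6Σd² / [n(n²−1)] = 1 − 6×28 / (5×24) = 1 − 168/120 ≈ -0.400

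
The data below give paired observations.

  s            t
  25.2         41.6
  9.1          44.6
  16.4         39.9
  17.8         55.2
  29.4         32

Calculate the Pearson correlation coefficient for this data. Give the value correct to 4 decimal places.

n = 5, Σs = 97.9, Σt = 213.3, Σs² = 2168.01, Σt² = 9382.77, Σst = 4031.9
nΣst − ΣsΣt = 20159.5 − 20882.07 = -722.57
nΣs² − (Σs)² = 10840.05 − 9584.41 = 1255.64; nΣt² − (Σt)² = 46913.85 − 45496.89 = 1416.96
r = -722.57 / √(1255.64 × 1416.96) = -722.57 / 1333.8634 ≈ -0.5417

-0.5417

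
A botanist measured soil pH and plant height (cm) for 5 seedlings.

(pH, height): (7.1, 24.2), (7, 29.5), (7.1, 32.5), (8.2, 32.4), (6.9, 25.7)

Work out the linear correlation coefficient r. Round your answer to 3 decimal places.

0.551

n = 5, Σx = 36.3, Σy = 144.3, Σx² = 264.67, Σy² = 4222.39, Σxy = 1052.08
nΣxy − ΣxΣy = 5260.4 − 5238.09 = 22.31
nΣx² − (Σx)² = 1323.35 − 1317.69 = 5.66; nΣy² − (Σy)² = 21111.95 − 20822.49 = 289.46
r = 22.31 / √(5.66 × 289.46) = 22.31 / 40.4765 ≈ 0.551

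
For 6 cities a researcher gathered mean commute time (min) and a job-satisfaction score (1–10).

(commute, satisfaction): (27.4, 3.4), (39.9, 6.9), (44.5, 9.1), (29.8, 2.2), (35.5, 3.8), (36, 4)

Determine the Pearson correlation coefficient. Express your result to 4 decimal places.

0.9073

n = 6, Σx = 213.1, Σy = 29.4, Σx² = 7767.31, Σy² = 177.26, Σxy = 1117.88
nΣxy − ΣxΣy = 6707.28 − 6265.14 = 442.14
nΣx² − (Σx)² = 46603.86 − 45411.61 = 1192.25; nΣy² − (Σy)² = 1063.56 − 864.36 = 199.2
r = 442.14 / √(1192.25 × 199.2) = 442.14 / 487.3358 ≈ 0.9073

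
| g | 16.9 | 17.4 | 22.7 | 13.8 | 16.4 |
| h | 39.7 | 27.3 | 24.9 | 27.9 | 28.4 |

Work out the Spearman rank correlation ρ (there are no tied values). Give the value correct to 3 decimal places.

-0.600

Rank g: 3, 4, 5, 1, 2
Rank h: 5, 2, 1, 3, 4
d = rank(g) − rank(h): -2, 2, 4, -2, -2; Σd² = 32
ρ = 1 − 6Σd² / [n(n²−1)] = 1 − 6×32 / (5×24) = 1 − 192/120 ≈ -0.600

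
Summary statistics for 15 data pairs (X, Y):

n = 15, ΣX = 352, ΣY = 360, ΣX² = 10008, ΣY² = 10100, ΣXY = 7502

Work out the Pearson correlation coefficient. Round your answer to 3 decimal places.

-0.592

r = (nΣXY − ΣXΣY) / √[(nΣX² − (ΣX)²)(nΣY² − (ΣY)²)]
Numerator: 15×7502 − 352×360 = -14190
Denominator: √[(150120 − 123904)(151500 − 129600)] = √[26216 × 21900] = 23961.0183
r = -14190 / 23961.0183 ≈ -0.592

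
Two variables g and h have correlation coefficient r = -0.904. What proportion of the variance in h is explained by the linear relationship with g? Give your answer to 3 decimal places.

r² = (-0.904)² = 0.817

0.817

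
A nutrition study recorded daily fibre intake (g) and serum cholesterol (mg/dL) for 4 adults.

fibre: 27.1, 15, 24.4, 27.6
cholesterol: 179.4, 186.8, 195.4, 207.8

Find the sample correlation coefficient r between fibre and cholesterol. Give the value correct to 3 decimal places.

0.311

n = 4, Σx = 94.1, Σy = 769.4, Σx² = 2316.53, Σy² = 148440.6, Σxy = 18166.78
nΣxy − ΣxΣy = 72667.12 − 72400.54 = 266.58
nΣx² − (Σx)² = 9266.12 − 8854.81 = 411.31; nΣy² − (Σy)² = 593762.4 − 591976.36 = 1786.04
r = 266.58 / √(411.31 × 1786.04) = 266.58 / 857.0975 ≈ 0.311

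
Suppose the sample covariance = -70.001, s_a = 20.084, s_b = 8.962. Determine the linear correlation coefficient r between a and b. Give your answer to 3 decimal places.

r = Cov(a,b) / (s_a · s_b) = -70.001 / (20.084 × 8.962)
  = -70.001 / 179.9928 ≈ -0.389

-0.389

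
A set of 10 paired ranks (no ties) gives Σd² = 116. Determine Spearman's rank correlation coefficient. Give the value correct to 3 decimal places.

0.297

ρ = 1 − 6Σd² / [n(n²−1)] = 1 − 6×116 / (10×99)
  = 1 − 696/990 = 1 − 0.7030 ≈ 0.297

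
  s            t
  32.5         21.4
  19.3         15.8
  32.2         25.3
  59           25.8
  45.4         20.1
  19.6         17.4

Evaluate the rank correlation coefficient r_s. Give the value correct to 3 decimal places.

0.771

Rank s: 4, 1, 3, 6, 5, 2
Rank t: 4, 1, 5, 6, 3, 2
d = rank(s) − rank(t): 0, 0, -2, 0, 2, 0; Σd² = 8
ρ = 1 − 6Σd² / [n(n²−1)] = 1 − 6×8 / (6×35) = 1 − 48/210 ≈ 0.771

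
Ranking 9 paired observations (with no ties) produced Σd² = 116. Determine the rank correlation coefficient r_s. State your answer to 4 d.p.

ρ = 1 − 6Σd² / [n(n²−1)] = 1 − 6×116 / (9×80)
  = 1 − 696/720 = 1 − 0.96667 ≈ 0.0333

0.0333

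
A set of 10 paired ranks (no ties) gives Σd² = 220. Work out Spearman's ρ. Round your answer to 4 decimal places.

-0.3333

ρ = 1 − 6Σd² / [n(n²−1)] = 1 − 6×220 / (10×99)
  = 1 − 1320/990 = 1 − 1.33333 ≈ -0.3333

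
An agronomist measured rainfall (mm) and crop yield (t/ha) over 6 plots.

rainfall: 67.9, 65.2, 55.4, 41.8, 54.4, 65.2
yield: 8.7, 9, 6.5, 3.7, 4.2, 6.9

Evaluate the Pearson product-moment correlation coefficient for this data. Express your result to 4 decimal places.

n = 6, Σx = 349.9, Σy = 39, Σx² = 20888.25, Σy² = 277.88, Σxy = 2370.65
nΣxy − ΣxΣy = 14223.9 − 13646.1 = 577.8
nΣx² − (Σx)² = 125329.5 − 122430.01 = 2899.49; nΣy² − (Σy)² = 1667.28 − 1521 = 146.28
r = 577.8 / √(2899.49 × 146.28) = 577.8 / 651.2583 ≈ 0.8872

0.8872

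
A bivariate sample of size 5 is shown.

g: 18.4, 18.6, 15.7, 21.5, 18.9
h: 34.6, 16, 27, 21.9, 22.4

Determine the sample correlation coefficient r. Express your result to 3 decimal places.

-0.306

n = 5, Σg = 93.1, Σh = 121.9, Σg² = 1750.47, Σh² = 3163.53, Σgh = 2252.35
nΣgh − ΣgΣh = 11261.75 − 11348.89 = -87.14
nΣg² − (Σg)² = 8752.35 − 8667.61 = 84.74; nΣh² − (Σh)² = 15817.65 − 14859.61 = 958.04
r = -87.14 / √(84.74 × 958.04) = -87.14 / 284.9286 ≈ -0.306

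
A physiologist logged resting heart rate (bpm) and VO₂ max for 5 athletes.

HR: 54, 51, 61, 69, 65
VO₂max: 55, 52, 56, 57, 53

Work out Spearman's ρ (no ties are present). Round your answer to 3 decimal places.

0.700

Rank HR: 2, 1, 3, 5, 4
Rank VO₂max: 3, 1, 4, 5, 2
d = rank(HR) − rank(VO₂max): -1, 0, -1, 0, 2; Σd² = 6
ρ = 1 − 6Σd² / [n(n²−1)] = 1 − 6×6 / (5×24) = 1 − 36/120 ≈ 0.700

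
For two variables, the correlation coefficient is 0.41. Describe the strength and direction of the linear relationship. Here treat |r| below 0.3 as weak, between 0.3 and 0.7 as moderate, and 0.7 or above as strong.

r = 0.41 > 0 so the relationship is positive.
|r| = 0.41, which falls in the moderate range.

moderate positive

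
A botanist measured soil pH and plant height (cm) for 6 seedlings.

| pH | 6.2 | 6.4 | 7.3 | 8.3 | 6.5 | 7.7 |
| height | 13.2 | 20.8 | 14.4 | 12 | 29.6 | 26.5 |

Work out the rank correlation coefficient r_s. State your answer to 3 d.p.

-0.143

Rank pH: 1, 2, 4, 6, 3, 5
Rank height: 2, 4, 3, 1, 6, 5
d = rank(pH) − rank(height): -1, -2, 1, 5, -3, 0; Σd² = 40
ρ = 1 − 6Σd² / [n(n²−1)] = 1 − 6×40 / (6×35) = 1 − 240/210 ≈ -0.143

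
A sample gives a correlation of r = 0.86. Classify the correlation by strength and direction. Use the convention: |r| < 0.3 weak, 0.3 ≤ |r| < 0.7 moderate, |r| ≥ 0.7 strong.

strong positive

r = 0.86 > 0 so the relationship is positive.
|r| = 0.86, which falls in the strong range.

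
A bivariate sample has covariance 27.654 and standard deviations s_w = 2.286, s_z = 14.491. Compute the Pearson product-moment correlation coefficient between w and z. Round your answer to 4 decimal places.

0.8348

r = Cov(w,z) / (s_w · s_z) = 27.654 / (2.286 × 14.491)
  = 27.654 / 33.1264 ≈ 0.8348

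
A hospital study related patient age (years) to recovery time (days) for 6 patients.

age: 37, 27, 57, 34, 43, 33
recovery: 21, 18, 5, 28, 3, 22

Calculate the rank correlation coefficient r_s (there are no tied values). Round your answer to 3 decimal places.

-0.543

Rank age: 4, 1, 6, 3, 5, 2
Rank recovery: 4, 3, 2, 6, 1, 5
d = rank(age) − rank(recovery): 0, -2, 4, -3, 4, -3; Σd² = 54
ρ = 1 − 6Σd² / [n(n²−1)] = 1 − 6×54 / (6×35) = 1 − 324/210 ≈ -0.543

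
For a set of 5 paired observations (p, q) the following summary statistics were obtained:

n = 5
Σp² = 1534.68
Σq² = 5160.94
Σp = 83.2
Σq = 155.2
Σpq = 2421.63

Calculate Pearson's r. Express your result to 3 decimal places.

-0.708

r = (nΣpq − ΣpΣq) / √[(nΣp² − (Σp)²)(nΣq² − (Σq)²)]
Numerator: 5×2421.63 − 83.2×155.2 = -804.49
Denominator: √[(7673.4 − 6922.24)(25804.7 − 24087.04)] = √[751.16 × 1717.66] = 1135.8862
r = -804.49 / 1135.8862 ≈ -0.708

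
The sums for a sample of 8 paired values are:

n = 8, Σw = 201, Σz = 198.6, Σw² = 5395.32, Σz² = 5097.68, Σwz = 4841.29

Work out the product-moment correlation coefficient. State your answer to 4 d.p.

-0.6178

r = (nΣwz − ΣwΣz) / √[(nΣw² − (Σw)²)(nΣz² − (Σz)²)]
Numerator: 8×4841.29 − 201×198.6 = -1188.28
Denominator: √[(43162.56 − 40401)(40781.44 − 39441.96)] = √[2761.56 × 1339.48] = 1923.2926
r = -1188.28 / 1923.2926 ≈ -0.6178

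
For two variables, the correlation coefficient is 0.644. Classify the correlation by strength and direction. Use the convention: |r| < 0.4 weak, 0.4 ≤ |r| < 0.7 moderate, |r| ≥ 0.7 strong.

r = 0.644 > 0 so the relationship is positive.
|r| = 0.644, which falls in the moderate range.

moderate positive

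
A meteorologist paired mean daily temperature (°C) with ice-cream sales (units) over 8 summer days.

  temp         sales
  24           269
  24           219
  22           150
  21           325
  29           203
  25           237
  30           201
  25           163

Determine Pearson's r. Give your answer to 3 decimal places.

-0.340

n = 8, Σx = 200, Σy = 1767, Σx² = 5068, Σy² = 412795, Σxy = 43754
nΣxy − ΣxΣy = 350032 − 353400 = -3368
nΣx² − (Σx)² = 40544 − 40000 = 544; nΣy² − (Σy)² = 3302360 − 3122289 = 180071
r = -3368 / √(544 × 180071) = -3368 / 9897.4049 ≈ -0.340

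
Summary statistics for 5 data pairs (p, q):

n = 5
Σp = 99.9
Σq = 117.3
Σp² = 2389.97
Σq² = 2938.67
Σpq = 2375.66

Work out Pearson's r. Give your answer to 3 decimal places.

r = (nΣpq − ΣpΣq) / √[(nΣp² − (Σp)²)(nΣq² − (Σq)²)]
Numerator: 5×2375.66 − 99.9×117.3 = 160.03
Denominator: √[(11949.85 − 9980.01)(14693.35 − 13759.29)] = √[1969.84 × 934.06] = 1356.4471
r = 160.03 / 1356.4471 ≈ 0.118

0.118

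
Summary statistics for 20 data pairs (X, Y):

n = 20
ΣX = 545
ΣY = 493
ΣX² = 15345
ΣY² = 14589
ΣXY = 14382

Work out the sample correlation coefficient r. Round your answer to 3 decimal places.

r = (nΣXY − ΣXΣY) / √[(nΣX² − (ΣX)²)(nΣY² − (ΣY)²)]
Numerator: 20×14382 − 545×493 = 18955
Denominator: √[(306900 − 297025)(291780 − 243049)] = √[9875 × 48731] = 21936.6959
r = 18955 / 21936.6959 ≈ 0.864

0.864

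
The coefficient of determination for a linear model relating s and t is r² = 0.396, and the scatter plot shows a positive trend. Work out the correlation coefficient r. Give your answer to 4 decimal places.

0.6293

|r| = √0.396 = 0.6293
The association is positive, so r = 0.6293.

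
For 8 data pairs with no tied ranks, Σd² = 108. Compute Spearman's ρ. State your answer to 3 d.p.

-0.286

ρ = 1 − 6Σd² / [n(n²−1)] = 1 − 6×108 / (8×63)
  = 1 − 648/504 = 1 − 1.2857 ≈ -0.286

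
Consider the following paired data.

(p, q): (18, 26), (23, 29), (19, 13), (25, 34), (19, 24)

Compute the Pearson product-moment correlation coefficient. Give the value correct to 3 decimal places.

0.711

n = 5, Σp = 104, Σq = 126, Σp² = 2200, Σq² = 3418, Σpq = 2688
nΣpq − ΣpΣq = 13440 − 13104 = 336
nΣp² − (Σp)² = 11000 − 10816 = 184; nΣq² − (Σq)² = 17090 − 15876 = 1214
r = 336 / √(184 × 1214) = 336 / 472.6267 ≈ 0.711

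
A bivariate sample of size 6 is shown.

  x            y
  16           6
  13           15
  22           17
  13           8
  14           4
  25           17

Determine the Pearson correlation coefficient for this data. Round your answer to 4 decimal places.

n = 6, Σx = 103, Σy = 67, Σx² = 1899, Σy² = 919, Σxy = 1250
nΣxy − ΣxΣy = 7500 − 6901 = 599
nΣx² − (Σx)² = 11394 − 10609 = 785; nΣy² − (Σy)² = 5514 − 4489 = 1025
r = 599 / √(785 × 1025) = 599 / 897.0089 ≈ 0.6678

0.6678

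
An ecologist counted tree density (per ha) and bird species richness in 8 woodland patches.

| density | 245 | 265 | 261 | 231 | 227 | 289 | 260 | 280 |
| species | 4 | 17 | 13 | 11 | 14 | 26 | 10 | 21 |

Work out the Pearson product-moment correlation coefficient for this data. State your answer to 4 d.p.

n = 8, Σx = 2058, Σy = 116, Σx² = 532782, Σy² = 2008, Σxy = 30591
nΣxy − ΣxΣy = 244728 − 238728 = 6000
nΣx² − (Σx)² = 4262256 − 4235364 = 26892; nΣy² − (Σy)² = 16064 − 13456 = 2608
r = 6000 / √(26892 × 2608) = 6000 / 8374.6245 ≈ 0.7165

0.7165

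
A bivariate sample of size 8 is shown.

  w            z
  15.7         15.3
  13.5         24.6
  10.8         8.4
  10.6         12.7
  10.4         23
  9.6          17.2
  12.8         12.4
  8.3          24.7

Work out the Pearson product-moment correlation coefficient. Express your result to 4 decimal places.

-0.1894

n = 8, Σw = 91.7, Σz = 138.3, Σw² = 1090.79, Σz² = 2659.79, Σwz = 1565.7
nΣwz − ΣwΣz = 12525.6 − 12682.11 = -156.51
nΣw² − (Σw)² = 8726.32 − 8408.89 = 317.43; nΣz² − (Σz)² = 21278.32 − 19126.89 = 2151.43
r = -156.51 / √(317.43 × 2151.43) = -156.51 / 826.3948 ≈ -0.1894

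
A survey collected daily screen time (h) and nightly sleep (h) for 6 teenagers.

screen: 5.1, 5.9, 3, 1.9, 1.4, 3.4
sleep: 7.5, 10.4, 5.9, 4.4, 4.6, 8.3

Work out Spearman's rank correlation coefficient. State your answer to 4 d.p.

0.8857

Rank screen: 5, 6, 3, 2, 1, 4
Rank sleep: 4, 6, 3, 1, 2, 5
d = rank(screen) − rank(sleep): 1, 0, 0, 1, -1, -1; Σd² = 4
ρ = 1 − 6Σd² / [n(n²−1)] = 1 − 6×4 / (6×35) = 1 − 24/210 ≈ 0.8857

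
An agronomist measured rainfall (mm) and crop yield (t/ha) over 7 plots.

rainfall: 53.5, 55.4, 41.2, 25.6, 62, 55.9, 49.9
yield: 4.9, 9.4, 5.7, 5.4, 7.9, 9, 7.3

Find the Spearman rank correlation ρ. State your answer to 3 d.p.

0.643

Rank rainfall: 4, 5, 2, 1, 7, 6, 3
Rank yield: 1, 7, 3, 2, 5, 6, 4
d = rank(rainfall) − rank(yield): 3, -2, -1, -1, 2, 0, -1; Σd² = 20
ρ = 1 − 6Σd² / [n(n²−1)] = 1 − 6×20 / (7×48) = 1 − 120/336 ≈ 0.643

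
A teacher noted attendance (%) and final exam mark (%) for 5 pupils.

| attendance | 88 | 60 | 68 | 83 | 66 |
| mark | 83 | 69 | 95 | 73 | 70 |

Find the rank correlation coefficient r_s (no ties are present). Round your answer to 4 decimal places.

0.7000

Rank attendance: 5, 1, 3, 4, 2
Rank mark: 4, 1, 5, 3, 2
d = rank(attendance) − rank(mark): 1, 0, -2, 1, 0; Σd² = 6
ρ = 1 − 6Σd² / [n(n²−1)] = 1 − 6×6 / (5×24) = 1 − 36/120 ≈ 0.7000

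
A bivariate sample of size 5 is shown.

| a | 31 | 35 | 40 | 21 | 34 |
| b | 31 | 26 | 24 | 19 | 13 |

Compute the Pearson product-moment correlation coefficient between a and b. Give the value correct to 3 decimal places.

n = 5, Σa = 161, Σb = 113, Σa² = 5383, Σb² = 2743, Σab = 3672
nΣab − ΣaΣb = 18360 − 18193 = 167
nΣa² − (Σa)² = 26915 − 25921 = 994; nΣb² − (Σb)² = 13715 − 12769 = 946
r = 167 / √(994 × 946) = 167 / 969.7030 ≈ 0.172

0.172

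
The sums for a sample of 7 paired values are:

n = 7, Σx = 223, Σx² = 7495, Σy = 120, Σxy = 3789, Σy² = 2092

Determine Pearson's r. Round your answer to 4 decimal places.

r = (nΣxy − ΣxΣy) / √[(nΣx² − (Σx)²)(nΣy² − (Σy)²)]
Numerator: 7×3789 − 223×120 = -237
Denominator: √[(52465 − 49729)(14644 − 14400)] = √[2736 × 244] = 817.0581
r = -237 / 817.0581 ≈ -0.2901

-0.2901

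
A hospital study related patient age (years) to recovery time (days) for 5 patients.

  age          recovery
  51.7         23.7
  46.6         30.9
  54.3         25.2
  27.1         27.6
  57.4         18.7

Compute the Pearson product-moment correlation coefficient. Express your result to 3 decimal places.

n = 5, Σx = 237.1, Σy = 126.1, Σx² = 11822.11, Σy² = 3262.99, Σxy = 5854.93
nΣxy − ΣxΣy = 29274.65 − 29898.31 = -623.66
nΣx² − (Σx)² = 59110.55 − 56216.41 = 2894.14; nΣy² − (Σy)² = 16314.95 − 15901.21 = 413.74
r = -623.66 / √(2894.14 × 413.74) = -623.66 / 1094.2676 ≈ -0.570

-0.570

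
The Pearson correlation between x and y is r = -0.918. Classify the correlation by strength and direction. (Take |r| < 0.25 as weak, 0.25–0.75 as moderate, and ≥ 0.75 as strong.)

strong negative

r = -0.918 < 0 so the relationship is negative.
|r| = 0.918, which falls in the strong range.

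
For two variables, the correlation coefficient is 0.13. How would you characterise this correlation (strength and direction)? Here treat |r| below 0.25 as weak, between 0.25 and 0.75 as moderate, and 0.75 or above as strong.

r = 0.13 > 0 so the relationship is positive.
|r| = 0.13, which falls in the weak range.

weak positive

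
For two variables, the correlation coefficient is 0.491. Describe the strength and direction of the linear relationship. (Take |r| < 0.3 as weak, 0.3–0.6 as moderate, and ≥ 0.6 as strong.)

r = 0.491 > 0 so the relationship is positive.
|r| = 0.491, which falls in the moderate range.

moderate positive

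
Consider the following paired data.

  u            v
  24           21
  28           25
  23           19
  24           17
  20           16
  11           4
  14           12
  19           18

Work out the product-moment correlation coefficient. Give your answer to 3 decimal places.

n = 8, Σu = 163, Σv = 132, Σu² = 3543, Σv² = 2456, Σuv = 2923
nΣuv − ΣuΣv = 23384 − 21516 = 1868
nΣu² − (Σu)² = 28344 − 26569 = 1775; nΣv² − (Σv)² = 19648 − 17424 = 2224
r = 1868 / √(1775 × 2224) = 1868 / 1986.8568 ≈ 0.940

0.940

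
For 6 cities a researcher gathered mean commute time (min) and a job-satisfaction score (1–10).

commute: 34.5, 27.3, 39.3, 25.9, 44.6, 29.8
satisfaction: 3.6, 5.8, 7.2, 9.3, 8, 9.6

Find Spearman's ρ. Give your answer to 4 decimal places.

-0.2000

Rank commute: 4, 2, 5, 1, 6, 3
Rank satisfaction: 1, 2, 3, 5, 4, 6
d = rank(commute) − rank(satisfaction): 3, 0, 2, -4, 2, -3; Σd² = 42
ρ = 1 − 6Σd² / [n(n²−1)] = 1 − 6×42 / (6×35) = 1 − 252/210 ≈ -0.2000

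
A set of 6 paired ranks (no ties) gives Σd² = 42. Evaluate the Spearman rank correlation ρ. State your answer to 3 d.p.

-0.200

ρ = 1 − 6Σd² / [n(n²−1)] = 1 − 6×42 / (6×35)
  = 1 − 252/210 = 1 − 1.2000 ≈ -0.200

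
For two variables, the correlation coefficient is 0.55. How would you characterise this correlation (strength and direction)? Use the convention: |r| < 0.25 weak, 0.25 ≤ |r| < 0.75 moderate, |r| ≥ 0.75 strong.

r = 0.55 > 0 so the relationship is positive.
|r| = 0.55, which falls in the moderate range.

moderate positive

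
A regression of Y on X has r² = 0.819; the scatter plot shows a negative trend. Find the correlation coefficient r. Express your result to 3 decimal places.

-0.905

|r| = √0.819 = 0.905
The association is negative, so r = −0.905.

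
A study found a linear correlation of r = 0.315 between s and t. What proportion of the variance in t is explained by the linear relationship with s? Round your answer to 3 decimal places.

0.099

r² = (0.315)² = 0.099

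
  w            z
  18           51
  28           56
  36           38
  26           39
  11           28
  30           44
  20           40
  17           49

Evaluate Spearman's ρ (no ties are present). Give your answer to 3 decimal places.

0.048

Rank w: 3, 6, 8, 5, 1, 7, 4, 2
Rank z: 7, 8, 2, 3, 1, 5, 4, 6
d = rank(w) − rank(z): -4, -2, 6, 2, 0, 2, 0, -4; Σd² = 80
ρ = 1 − 6Σd² / [n(n²−1)] = 1 − 6×80 / (8×63) = 1 − 480/504 ≈ 0.048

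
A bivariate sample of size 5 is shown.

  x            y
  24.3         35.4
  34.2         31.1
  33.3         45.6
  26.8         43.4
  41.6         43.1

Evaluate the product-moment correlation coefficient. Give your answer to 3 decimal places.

n = 5, Σx = 160.2, Σy = 198.6, Σx² = 5317.82, Σy² = 8040.9, Σxy = 6398.4
nΣxy − ΣxΣy = 31992 − 31815.72 = 176.28
nΣx² − (Σx)² = 26589.1 − 25664.04 = 925.06; nΣy² − (Σy)² = 40204.5 − 39441.96 = 762.54
r = 176.28 / √(925.06 × 762.54) = 176.28 / 839.8781 ≈ 0.210

0.210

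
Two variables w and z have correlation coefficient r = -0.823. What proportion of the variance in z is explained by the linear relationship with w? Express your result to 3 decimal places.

0.677

r² = (-0.823)² = 0.677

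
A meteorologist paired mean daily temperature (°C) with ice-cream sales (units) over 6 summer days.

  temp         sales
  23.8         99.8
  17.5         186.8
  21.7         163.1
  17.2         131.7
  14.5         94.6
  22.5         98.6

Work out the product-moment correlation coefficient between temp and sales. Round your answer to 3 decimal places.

n = 6, Σx = 117.2, Σy = 774.6, Σx² = 2355.92, Σy² = 107471.9, Σxy = 15038.95
nΣxy − ΣxΣy = 90233.7 − 90783.12 = -549.42
nΣx² − (Σx)² = 14135.52 − 13735.84 = 399.68; nΣy² − (Σy)² = 644831.4 − 600005.16 = 44826.24
r = -549.42 / √(399.68 × 44826.24) = -549.42 / 4232.7475 ≈ -0.130

-0.130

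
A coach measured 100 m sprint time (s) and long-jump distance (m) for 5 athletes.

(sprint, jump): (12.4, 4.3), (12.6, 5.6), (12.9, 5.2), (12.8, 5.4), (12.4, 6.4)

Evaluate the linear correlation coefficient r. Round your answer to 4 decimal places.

-0.0551

n = 5, Σx = 63.1, Σy = 26.9, Σx² = 796.53, Σy² = 147.01, Σxy = 339.44
nΣxy − ΣxΣy = 1697.2 − 1697.39 = -0.19
nΣx² − (Σx)² = 3982.65 − 3981.61 = 1.04; nΣy² − (Σy)² = 735.05 − 723.61 = 11.44
r = -0.19 / √(1.04 × 11.44) = -0.19 / 3.4493 ≈ -0.0551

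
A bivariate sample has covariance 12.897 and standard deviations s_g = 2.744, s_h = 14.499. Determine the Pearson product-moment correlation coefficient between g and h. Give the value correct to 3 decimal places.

0.324

r = Cov(g,h) / (s_g · s_h) = 12.897 / (2.744 × 14.499)
  = 12.897 / 39.7853 ≈ 0.324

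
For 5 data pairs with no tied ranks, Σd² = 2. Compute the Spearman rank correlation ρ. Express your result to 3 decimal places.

ρ = 1 − 6Σd² / [n(n²−1)] = 1 − 6×2 / (5×24)
  = 1 − 12/120 = 1 − 0.1000 ≈ 0.900

0.900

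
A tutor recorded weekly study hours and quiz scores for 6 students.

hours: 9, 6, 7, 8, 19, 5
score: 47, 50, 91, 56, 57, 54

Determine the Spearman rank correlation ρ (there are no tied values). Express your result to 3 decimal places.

Rank hours: 5, 2, 3, 4, 6, 1
Rank score: 1, 2, 6, 4, 5, 3
d = rank(hours) − rank(score): 4, 0, -3, 0, 1, -2; Σd² = 30
ρ = 1 − 6Σd² / [n(n²−1)] = 1 − 6×30 / (6×35) = 1 − 180/210 ≈ 0.143

0.143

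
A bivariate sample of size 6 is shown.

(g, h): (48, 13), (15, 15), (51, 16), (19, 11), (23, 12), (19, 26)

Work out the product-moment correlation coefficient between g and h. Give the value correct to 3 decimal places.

-0.157

n = 6, Σg = 175, Σh = 93, Σg² = 6381, Σh² = 1591, Σgh = 2644
nΣgh − ΣgΣh = 15864 − 16275 = -411
nΣg² − (Σg)² = 38286 − 30625 = 7661; nΣh² − (Σh)² = 9546 − 8649 = 897
r = -411 / √(7661 × 897) = -411 / 2621.4341 ≈ -0.157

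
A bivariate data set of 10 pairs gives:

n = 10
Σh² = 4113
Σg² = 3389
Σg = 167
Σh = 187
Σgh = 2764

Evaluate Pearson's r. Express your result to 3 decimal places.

r = (nΣgh − ΣgΣh) / √[(nΣg² − (Σg)²)(nΣh² − (Σh)²)]
Numerator: 10×2764 − 167×187 = -3589
Denominator: √[(33890 − 27889)(41130 − 34969)] = √[6001 × 6161] = 6080.4737
r = -3589 / 6080.4737 ≈ -0.590

-0.590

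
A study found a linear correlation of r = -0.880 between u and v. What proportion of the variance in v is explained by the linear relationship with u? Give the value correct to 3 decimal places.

r² = (-0.880)² = 0.774

0.774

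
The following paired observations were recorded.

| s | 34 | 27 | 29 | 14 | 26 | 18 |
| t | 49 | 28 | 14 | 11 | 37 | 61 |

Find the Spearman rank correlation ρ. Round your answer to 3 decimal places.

0.200

Rank s: 6, 4, 5, 1, 3, 2
Rank t: 5, 3, 2, 1, 4, 6
d = rank(s) − rank(t): 1, 1, 3, 0, -1, -4; Σd² = 28
ρ = 1 − 6Σd² / [n(n²−1)] = 1 − 6×28 / (6×35) = 1 − 168/210 ≈ 0.200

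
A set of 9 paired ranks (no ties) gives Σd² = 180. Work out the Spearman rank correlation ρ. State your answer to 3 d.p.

ρ = 1 − 6Σd² / [n(n²−1)] = 1 − 6×180 / (9×80)
  = 1 − 1080/720 = 1 − 1.5000 ≈ -0.500

-0.500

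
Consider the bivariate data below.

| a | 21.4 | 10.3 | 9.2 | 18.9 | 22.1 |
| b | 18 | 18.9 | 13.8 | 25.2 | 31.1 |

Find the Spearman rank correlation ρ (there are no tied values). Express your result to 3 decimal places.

0.700

Rank a: 4, 2, 1, 3, 5
Rank b: 2, 3, 1, 4, 5
d = rank(a) − rank(b): 2, -1, 0, -1, 0; Σd² = 6
ρ = 1 − 6Σd² / [n(n²−1)] = 1 − 6×6 / (5×24) = 1 − 36/120 ≈ 0.700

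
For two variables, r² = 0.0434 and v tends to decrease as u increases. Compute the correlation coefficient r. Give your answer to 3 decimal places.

|r| = √0.0434 = 0.208
The association is negative, so r = −0.208.

-0.208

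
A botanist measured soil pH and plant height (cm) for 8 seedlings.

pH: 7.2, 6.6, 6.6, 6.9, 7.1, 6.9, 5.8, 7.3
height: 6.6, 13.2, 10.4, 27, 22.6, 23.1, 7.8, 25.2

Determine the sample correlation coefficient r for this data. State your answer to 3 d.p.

n = 8, Σx = 54.4, Σy = 135.9, Σx² = 371.52, Σy² = 2795.21, Σxy = 938.63
nΣxy − ΣxΣy = 7509.04 − 7392.96 = 116.08
nΣx² − (Σx)² = 2972.16 − 2959.36 = 12.8; nΣy² − (Σy)² = 22361.68 − 18468.81 = 3892.87
r = 116.08 / √(12.8 × 3892.87) = 116.08 / 223.2235 ≈ 0.520

0.520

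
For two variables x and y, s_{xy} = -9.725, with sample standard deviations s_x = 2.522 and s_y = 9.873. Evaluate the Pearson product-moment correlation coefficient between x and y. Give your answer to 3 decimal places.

-0.391

r = Cov(x,y) / (s_x · s_y) = -9.725 / (2.522 × 9.873)
  = -9.725 / 24.8997 ≈ -0.391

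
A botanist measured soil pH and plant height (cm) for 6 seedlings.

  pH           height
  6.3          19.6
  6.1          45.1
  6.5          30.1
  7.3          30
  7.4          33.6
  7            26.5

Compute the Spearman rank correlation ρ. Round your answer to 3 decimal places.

Rank pH: 2, 1, 3, 5, 6, 4
Rank height: 1, 6, 4, 3, 5, 2
d = rank(pH) − rank(height): 1, -5, -1, 2, 1, 2; Σd² = 36
ρ = 1 − 6Σd² / [n(n²−1)] = 1 − 6×36 / (6×35) = 1 − 216/210 ≈ -0.029

-0.029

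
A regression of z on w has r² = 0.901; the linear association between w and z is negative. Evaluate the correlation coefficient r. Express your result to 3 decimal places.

-0.949

|r| = √0.901 = 0.949
The association is negative, so r = −0.949.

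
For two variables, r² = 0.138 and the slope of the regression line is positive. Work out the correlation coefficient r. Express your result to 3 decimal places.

|r| = √0.138 = 0.371
The association is positive, so r = 0.371.

0.371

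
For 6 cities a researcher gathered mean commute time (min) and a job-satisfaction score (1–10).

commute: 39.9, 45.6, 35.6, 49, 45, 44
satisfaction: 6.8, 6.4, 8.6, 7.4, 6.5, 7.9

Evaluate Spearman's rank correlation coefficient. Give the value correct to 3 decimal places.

Rank commute: 2, 5, 1, 6, 4, 3
Rank satisfaction: 3, 1, 6, 4, 2, 5
d = rank(commute) − rank(satisfaction): -1, 4, -5, 2, 2, -2; Σd² = 54
ρ = 1 − 6Σd² / [n(n²−1)] = 1 − 6×54 / (6×35) = 1 − 324/210 ≈ -0.543

-0.543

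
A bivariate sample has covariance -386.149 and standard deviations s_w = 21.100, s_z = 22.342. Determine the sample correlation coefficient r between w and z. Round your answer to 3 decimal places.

-0.819

r = Cov(w,z) / (s_w · s_z) = -386.149 / (21.100 × 22.342)
  = -386.149 / 471.4162 ≈ -0.819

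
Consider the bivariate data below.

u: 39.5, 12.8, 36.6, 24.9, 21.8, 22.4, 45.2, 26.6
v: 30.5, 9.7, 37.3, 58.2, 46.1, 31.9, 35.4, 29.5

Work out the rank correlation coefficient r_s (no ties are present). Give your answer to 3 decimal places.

0.095

Rank u: 7, 1, 6, 4, 2, 3, 8, 5
Rank v: 3, 1, 6, 8, 7, 4, 5, 2
d = rank(u) − rank(v): 4, 0, 0, -4, -5, -1, 3, 3; Σd² = 76
ρ = 1 − 6Σd² / [n(n²−1)] = 1 − 6×76 / (8×63) = 1 − 456/504 ≈ 0.095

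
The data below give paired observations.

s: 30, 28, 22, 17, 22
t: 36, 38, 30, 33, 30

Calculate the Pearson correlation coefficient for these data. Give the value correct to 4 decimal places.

n = 5, Σs = 119, Σt = 167, Σs² = 2941, Σt² = 5629, Σst = 4025
nΣst − ΣsΣt = 20125 − 19873 = 252
nΣs² − (Σs)² = 14705 − 14161 = 544; nΣt² − (Σt)² = 28145 − 27889 = 256
r = 252 / √(544 × 256) = 252 / 373.1809 ≈ 0.6753

0.6753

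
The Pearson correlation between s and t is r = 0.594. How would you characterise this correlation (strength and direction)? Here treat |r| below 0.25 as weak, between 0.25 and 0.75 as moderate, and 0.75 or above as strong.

r = 0.594 > 0 so the relationship is positive.
|r| = 0.594, which falls in the moderate range.

moderate positive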